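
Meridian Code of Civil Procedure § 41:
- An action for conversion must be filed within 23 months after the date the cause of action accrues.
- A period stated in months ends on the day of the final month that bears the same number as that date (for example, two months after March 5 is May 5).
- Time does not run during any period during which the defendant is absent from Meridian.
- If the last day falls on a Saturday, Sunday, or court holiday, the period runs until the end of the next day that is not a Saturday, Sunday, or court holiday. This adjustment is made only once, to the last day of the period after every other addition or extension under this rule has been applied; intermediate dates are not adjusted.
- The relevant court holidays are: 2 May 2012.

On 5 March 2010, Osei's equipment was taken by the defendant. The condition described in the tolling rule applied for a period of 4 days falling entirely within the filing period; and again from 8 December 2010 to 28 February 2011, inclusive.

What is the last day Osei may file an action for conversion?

May 3, 2012

23 months after 5 March 2010 is February 5, 2012.
Tolling adds 4 days: February 5, 2012 + 4 days = February 9, 2012.
From December 8, 2010 through February 28, 2011 inclusive is 83 days; tolling adds 83 days: February 9, 2012 + 83 days = May 2, 2012.
May 2, 2012 is a listed holiday. The next qualifying day is May 3, 2012.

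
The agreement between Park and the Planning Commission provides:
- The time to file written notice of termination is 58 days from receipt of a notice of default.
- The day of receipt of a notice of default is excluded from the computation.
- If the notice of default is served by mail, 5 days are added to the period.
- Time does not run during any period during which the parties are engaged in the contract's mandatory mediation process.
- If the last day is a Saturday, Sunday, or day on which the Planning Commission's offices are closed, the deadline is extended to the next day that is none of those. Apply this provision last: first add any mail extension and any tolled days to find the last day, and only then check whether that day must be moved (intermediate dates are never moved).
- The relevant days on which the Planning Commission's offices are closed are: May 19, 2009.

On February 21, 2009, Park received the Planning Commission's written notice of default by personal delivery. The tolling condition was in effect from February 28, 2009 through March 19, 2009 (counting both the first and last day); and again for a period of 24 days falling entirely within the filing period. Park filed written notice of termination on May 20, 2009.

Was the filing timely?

58 days after February 21, 2009 is April 20, 2009.
Service was not by mail, so no mail extension applies.
From February 28, 2009 through March 19, 2009 inclusive is 20 days; tolling adds 20 days: April 20, 2009 + 20 days = May 10, 2009.
Tolling adds 24 days: May 10, 2009 + 24 days = June 3, 2009.
June 3, 2009 is a Wednesday and not a day on which the Planning Commission's offices are closed, so no extension applies.
The deadline is June 3, 2009; the filing on May 20, 2009 is on or before that date.

Yes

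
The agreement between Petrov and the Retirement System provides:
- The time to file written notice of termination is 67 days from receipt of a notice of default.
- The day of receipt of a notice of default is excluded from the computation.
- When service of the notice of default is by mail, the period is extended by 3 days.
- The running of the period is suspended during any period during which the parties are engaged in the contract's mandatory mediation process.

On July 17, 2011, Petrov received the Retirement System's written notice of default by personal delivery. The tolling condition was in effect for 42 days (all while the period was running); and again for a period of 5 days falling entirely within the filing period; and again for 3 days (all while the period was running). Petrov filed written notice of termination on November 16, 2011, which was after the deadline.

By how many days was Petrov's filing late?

5 days

67 days after July 17, 2011 is September 22, 2011.
Service was not by mail, so no mail extension applies.
Tolling adds 42 days: September 22, 2011 + 42 days = November 3, 2011.
Tolling adds 5 days: November 3, 2011 + 5 days = November 8, 2011.
Tolling adds 3 days: November 8, 2011 + 3 days = November 11, 2011.
The deadline is November 11, 2011; from November 11, 2011 to November 16, 2011 is 5 days.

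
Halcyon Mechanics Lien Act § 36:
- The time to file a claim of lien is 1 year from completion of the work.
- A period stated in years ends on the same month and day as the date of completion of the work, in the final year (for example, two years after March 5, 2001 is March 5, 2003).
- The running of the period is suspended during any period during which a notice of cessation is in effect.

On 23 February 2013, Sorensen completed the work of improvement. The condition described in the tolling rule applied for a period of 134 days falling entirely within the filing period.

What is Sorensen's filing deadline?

1 year after 23 February 2013 is February 23, 2014.
Tolling adds 134 days: February 23, 2014 + 134 days = July 7, 2014.

July 7, 2014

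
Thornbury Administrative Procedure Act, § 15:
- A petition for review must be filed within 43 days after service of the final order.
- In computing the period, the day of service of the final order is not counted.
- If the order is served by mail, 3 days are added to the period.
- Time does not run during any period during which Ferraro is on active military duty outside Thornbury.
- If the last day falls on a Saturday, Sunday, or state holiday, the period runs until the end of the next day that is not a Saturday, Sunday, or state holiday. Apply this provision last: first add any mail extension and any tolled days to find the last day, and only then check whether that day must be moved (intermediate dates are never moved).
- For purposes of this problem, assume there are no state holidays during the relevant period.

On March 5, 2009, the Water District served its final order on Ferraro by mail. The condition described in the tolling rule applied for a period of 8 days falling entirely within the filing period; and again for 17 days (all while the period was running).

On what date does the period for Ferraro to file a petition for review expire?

43 days after March 5, 2009 is April 17, 2009.
Service was by mail, adding 3 days: April 17, 2009 + 3 days = April 20, 2009.
Tolling adds 8 days: April 20, 2009 + 8 days = April 28, 2009.
Tolling adds 17 days: April 28, 2009 + 17 days = May 15, 2009.
May 15, 2009 is a Friday and not a state holiday, so no extension applies.

May 15, 2009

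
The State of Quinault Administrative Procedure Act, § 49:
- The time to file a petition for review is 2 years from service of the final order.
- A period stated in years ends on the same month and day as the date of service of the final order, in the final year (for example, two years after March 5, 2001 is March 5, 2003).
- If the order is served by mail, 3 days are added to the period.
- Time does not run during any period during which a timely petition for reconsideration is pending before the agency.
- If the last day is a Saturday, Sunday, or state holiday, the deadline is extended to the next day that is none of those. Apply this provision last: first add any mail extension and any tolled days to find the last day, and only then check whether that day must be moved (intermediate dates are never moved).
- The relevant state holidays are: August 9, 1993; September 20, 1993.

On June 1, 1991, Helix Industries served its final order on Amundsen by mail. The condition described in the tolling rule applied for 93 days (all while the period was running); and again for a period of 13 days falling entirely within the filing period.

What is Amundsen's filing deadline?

2 years after June 1, 1991 is June 1, 1993.
Service was by mail, adding 3 days: June 1, 1993 + 3 days = June 4, 1993.
Tolling adds 93 days: June 4, 1993 + 93 days = September 5, 1993.
Tolling adds 13 days: September 5, 1993 + 13 days = September 18, 1993.
September 18, 1993 is Saturday; September 19, 1993 is Sunday; September 20, 1993 is a listed holiday. The next qualifying day is September 21, 1993.

September 21, 1993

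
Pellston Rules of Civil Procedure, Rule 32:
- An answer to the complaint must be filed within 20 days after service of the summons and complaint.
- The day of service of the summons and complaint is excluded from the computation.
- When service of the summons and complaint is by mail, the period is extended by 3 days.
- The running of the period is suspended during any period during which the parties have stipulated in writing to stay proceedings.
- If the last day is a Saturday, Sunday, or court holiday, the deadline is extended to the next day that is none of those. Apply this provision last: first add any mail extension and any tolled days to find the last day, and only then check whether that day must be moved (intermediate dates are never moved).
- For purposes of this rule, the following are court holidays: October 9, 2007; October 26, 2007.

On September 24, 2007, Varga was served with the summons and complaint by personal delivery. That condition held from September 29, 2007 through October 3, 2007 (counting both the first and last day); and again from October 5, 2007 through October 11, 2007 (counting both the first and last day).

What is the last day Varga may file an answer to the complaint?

20 days after September 24, 2007 is October 14, 2007.
Service was not by mail, so no mail extension applies.
From September 29, 2007 through October 3, 2007 inclusive is 5 days; tolling adds 5 days: October 14, 2007 + 5 days = October 19, 2007.
From October 5, 2007 through October 11, 2007 inclusive is 7 days; tolling adds 7 days: October 19, 2007 + 7 days = October 26, 2007.
October 26, 2007 is a listed holiday; October 27, 2007 is Saturday; October 28, 2007 is Sunday. The next qualifying day is October 29, 2007.

October 29, 2007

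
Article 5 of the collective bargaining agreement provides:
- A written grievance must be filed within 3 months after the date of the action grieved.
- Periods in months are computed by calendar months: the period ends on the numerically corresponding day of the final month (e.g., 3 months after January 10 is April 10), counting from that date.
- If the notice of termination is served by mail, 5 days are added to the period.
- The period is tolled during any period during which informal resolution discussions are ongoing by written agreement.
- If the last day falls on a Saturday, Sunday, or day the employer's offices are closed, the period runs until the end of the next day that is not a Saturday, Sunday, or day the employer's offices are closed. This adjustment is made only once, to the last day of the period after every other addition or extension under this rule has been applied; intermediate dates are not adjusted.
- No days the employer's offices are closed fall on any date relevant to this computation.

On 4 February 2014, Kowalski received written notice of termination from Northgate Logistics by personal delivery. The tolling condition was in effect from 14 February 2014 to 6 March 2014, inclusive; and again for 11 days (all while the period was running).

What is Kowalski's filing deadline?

June 5, 2014

3 months after 4 February 2014 is May 4, 2014.
Service was not by mail, so no mail extension applies.
From February 14, 2014 through March 6, 2014 inclusive is 21 days; tolling adds 21 days: May 4, 2014 + 21 days = May 25, 2014.
Tolling adds 11 days: May 25, 2014 + 11 days = June 5, 2014.
June 5, 2014 is a Thursday and not a day the employer's offices are closed, so no extension applies.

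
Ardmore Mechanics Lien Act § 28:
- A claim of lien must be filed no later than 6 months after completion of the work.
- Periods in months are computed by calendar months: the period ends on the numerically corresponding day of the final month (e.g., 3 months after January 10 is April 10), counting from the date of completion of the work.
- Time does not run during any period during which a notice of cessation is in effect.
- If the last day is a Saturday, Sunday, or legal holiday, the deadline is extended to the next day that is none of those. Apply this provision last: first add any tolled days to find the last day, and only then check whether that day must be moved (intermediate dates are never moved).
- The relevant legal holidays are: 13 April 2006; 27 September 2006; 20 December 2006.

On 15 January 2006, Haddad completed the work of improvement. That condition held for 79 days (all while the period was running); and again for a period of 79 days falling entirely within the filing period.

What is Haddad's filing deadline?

6 months after 15 January 2006 is July 15, 2006.
Tolling adds 79 days: July 15, 2006 + 79 days = October 2, 2006.
Tolling adds 79 days: October 2, 2006 + 79 days = December 20, 2006.
December 20, 2006 is a listed holiday. The next qualifying day is December 21, 2006.

December 21, 2006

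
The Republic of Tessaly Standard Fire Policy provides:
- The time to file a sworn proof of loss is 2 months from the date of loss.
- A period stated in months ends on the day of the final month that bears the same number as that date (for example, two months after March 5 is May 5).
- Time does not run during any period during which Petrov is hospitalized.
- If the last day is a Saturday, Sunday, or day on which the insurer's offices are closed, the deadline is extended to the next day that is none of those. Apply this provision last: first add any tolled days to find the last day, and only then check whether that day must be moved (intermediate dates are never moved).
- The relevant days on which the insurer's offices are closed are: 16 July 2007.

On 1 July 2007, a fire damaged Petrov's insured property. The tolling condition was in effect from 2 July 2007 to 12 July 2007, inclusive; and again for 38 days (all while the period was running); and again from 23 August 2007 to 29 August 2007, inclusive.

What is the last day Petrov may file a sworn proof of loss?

2 months after 1 July 2007 is September 1, 2007.
From July 2, 2007 through July 12, 2007 inclusive is 11 days; tolling adds 11 days: September 1, 2007 + 11 days = September 12, 2007.
Tolling adds 38 days: September 12, 2007 + 38 days = October 20, 2007.
From August 23, 2007 through August 29, 2007 inclusive is 7 days; tolling adds 7 days: October 20, 2007 + 7 days = October 27, 2007.
October 27, 2007 is Saturday; October 28, 2007 is Sunday. The next qualifying day is October 29, 2007.

October 29, 2007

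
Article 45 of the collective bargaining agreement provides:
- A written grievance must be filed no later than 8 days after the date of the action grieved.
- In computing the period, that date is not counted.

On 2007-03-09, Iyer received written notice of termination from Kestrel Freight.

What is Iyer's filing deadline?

8 days after 2007-03-09 is March 17, 2007.

March 17, 2007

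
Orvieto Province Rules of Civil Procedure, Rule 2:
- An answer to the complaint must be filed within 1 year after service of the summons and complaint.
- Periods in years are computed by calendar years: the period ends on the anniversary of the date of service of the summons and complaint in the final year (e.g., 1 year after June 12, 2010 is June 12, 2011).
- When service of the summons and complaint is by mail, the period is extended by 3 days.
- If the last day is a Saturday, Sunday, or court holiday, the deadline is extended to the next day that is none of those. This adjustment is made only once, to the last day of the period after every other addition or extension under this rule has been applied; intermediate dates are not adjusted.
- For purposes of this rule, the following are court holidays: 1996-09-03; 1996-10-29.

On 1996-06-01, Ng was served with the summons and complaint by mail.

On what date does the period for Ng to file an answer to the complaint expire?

1 year after 1996-06-01 is June 1, 1997.
Service was by mail, adding 3 days: June 1, 1997 + 3 days = June 4, 1997.
June 4, 1997 is a Wednesday and not a court holiday, so no extension applies.

June 4, 1997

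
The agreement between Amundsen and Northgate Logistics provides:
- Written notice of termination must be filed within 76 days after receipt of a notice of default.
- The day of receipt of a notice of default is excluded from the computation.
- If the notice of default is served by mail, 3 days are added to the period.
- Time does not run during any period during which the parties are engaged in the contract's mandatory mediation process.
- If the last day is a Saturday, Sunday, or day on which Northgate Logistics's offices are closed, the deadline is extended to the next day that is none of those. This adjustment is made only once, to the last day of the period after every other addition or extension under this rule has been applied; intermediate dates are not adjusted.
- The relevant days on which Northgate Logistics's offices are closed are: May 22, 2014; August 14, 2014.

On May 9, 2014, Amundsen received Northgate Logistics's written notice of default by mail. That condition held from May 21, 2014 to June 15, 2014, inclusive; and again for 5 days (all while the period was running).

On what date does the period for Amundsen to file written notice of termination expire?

August 27, 2014

76 days after May 9, 2014 is July 24, 2014.
Service was by mail, adding 3 days: July 24, 2014 + 3 days = July 27, 2014.
From May 21, 2014 through June 15, 2014 inclusive is 26 days; tolling adds 26 days: July 27, 2014 + 26 days = August 22, 2014.
Tolling adds 5 days: August 22, 2014 + 5 days = August 27, 2014.
August 27, 2014 is a Wednesday and not a day on which Northgate Logistics's offices are closed, so no extension applies.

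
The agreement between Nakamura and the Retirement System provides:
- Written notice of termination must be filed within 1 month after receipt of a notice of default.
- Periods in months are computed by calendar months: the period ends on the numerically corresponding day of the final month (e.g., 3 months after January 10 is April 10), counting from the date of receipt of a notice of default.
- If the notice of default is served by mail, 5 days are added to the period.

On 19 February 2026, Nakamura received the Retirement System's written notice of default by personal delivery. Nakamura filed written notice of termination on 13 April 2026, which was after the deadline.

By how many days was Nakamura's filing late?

25 days

1 month after 19 February 2026 is March 19, 2026.
Service was not by mail, so no mail extension applies.
The deadline is March 19, 2026; from March 19, 2026 to April 13, 2026 is 25 days.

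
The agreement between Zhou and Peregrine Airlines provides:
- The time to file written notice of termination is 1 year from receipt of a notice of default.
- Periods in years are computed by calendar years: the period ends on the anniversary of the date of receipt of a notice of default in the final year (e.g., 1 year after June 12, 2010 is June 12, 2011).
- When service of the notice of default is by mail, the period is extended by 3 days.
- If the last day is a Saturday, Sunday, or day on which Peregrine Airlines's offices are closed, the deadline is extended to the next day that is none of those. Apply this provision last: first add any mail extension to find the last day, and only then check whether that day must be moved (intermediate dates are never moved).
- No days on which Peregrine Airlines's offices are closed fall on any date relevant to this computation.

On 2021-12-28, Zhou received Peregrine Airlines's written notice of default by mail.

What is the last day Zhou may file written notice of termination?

January 2, 2023

1 year after 2021-12-28 is December 28, 2022.
Service was by mail, adding 3 days: December 28, 2022 + 3 days = December 31, 2022.
December 31, 2022 is Saturday; January 1, 2023 is Sunday. The next qualifying day is January 2, 2023.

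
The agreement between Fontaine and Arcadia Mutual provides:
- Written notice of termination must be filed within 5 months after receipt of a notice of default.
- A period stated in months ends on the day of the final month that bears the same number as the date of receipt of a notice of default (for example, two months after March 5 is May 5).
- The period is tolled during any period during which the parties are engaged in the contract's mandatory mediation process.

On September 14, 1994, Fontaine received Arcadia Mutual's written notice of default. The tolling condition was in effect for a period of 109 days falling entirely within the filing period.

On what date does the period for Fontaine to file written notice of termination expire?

June 3, 1995

5 months after September 14, 1994 is February 14, 1995.
Tolling adds 109 days: February 14, 1995 + 109 days = June 3, 1995.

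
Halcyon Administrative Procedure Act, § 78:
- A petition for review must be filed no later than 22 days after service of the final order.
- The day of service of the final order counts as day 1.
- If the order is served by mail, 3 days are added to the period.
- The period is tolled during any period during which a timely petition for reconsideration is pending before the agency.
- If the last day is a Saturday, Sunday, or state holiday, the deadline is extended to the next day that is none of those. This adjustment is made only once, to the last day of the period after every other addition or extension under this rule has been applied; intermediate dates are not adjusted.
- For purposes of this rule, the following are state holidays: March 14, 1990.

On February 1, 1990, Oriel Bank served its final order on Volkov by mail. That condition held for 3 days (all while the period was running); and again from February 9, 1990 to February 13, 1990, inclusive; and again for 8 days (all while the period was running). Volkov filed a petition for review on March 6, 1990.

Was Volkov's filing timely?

Counting February 1, 1990 as day 1, day 22 is February 22, 1990.
Service was by mail, adding 3 days: February 22, 1990 + 3 days = February 25, 1990.
Tolling adds 3 days: February 25, 1990 + 3 days = February 28, 1990.
From February 9, 1990 through February 13, 1990 inclusive is 5 days; tolling adds 5 days: February 28, 1990 + 5 days = March 5, 1990.
Tolling adds 8 days: March 5, 1990 + 8 days = March 13, 1990.
March 13, 1990 is a Tuesday and not a state holiday, so no extension applies.
The deadline is March 13, 1990; the filing on March 6, 1990 is on or before that date.

Yes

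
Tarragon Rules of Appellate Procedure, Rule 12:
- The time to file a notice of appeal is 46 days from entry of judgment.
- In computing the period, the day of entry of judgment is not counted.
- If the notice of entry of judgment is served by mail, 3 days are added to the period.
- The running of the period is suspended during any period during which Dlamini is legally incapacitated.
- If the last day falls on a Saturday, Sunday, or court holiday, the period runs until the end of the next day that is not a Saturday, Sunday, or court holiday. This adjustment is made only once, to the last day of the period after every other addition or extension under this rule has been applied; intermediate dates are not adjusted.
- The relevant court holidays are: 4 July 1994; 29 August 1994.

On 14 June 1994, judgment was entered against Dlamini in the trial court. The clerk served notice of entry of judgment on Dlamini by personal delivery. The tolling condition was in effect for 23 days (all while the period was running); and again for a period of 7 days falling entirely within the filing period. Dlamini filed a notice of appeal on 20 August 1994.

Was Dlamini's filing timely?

Yes

46 days after 14 June 1994 is July 30, 1994.
Service was not by mail, so no mail extension applies.
Tolling adds 23 days: July 30, 1994 + 23 days = August 22, 1994.
Tolling adds 7 days: August 22, 1994 + 7 days = August 29, 1994.
August 29, 1994 is a listed holiday. The next qualifying day is August 30, 1994.
The deadline is August 30, 1994; the filing on August 20, 1994 is on or before that date.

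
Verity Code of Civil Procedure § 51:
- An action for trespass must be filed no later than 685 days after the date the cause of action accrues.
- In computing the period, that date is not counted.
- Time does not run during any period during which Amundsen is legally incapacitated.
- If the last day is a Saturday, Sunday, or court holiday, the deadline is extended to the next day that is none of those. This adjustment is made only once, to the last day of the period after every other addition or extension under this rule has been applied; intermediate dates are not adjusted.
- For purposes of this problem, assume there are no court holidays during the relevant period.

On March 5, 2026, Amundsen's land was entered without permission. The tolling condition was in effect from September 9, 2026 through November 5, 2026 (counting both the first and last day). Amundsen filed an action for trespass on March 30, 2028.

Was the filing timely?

685 days after March 5, 2026 is January 19, 2028.
From September 9, 2026 through November 5, 2026 inclusive is 58 days; tolling adds 58 days: January 19, 2028 + 58 days = March 17, 2028.
March 17, 2028 is a Friday and not a court holiday, so no extension applies.
The deadline is March 17, 2028; the filing on March 30, 2028 is after that date.

No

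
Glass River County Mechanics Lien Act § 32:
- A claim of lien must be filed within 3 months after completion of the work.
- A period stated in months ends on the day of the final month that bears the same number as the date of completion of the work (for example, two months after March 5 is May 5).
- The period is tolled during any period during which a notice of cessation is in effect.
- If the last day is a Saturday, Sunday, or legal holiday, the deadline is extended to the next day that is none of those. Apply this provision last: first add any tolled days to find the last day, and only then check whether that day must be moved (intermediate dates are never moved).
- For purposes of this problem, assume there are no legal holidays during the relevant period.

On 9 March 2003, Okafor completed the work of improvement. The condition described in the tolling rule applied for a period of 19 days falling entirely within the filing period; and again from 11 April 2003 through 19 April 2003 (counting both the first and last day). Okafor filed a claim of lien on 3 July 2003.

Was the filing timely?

3 months after 9 March 2003 is June 9, 2003.
Tolling adds 19 days: June 9, 2003 + 19 days = June 28, 2003.
From April 11, 2003 through April 19, 2003 inclusive is 9 days; tolling adds 9 days: June 28, 2003 + 9 days = July 7, 2003.
July 7, 2003 is a Monday and not a legal holiday, so no extension applies.
The deadline is July 7, 2003; the filing on July 3, 2003 is on or before that date.

Yes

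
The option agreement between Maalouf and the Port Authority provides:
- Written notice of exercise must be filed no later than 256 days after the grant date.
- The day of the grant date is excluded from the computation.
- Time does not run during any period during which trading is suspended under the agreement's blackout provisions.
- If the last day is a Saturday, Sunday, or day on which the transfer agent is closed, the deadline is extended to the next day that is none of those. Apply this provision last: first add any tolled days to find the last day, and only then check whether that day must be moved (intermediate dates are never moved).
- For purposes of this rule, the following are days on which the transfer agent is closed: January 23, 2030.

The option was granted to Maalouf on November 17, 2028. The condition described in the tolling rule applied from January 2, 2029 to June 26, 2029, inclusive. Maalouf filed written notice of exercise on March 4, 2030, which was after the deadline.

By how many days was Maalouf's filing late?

39 days

256 days after November 17, 2028 is July 31, 2029.
From January 2, 2029 through June 26, 2029 inclusive is 176 days; tolling adds 176 days: July 31, 2029 + 176 days = January 23, 2030.
January 23, 2030 is a listed holiday. The next qualifying day is January 24, 2030.
The deadline is January 24, 2030; from January 24, 2030 to March 4, 2030 is 39 days.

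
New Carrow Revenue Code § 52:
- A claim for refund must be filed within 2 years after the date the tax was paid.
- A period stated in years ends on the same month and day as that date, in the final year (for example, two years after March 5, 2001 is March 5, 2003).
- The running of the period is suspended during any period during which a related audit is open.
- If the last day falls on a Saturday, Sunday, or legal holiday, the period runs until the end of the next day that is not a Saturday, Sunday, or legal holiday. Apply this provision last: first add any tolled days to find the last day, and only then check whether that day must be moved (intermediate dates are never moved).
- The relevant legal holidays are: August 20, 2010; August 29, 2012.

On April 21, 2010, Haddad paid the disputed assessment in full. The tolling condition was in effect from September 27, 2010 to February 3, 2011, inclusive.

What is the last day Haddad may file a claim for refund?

August 30, 2012

2 years after April 21, 2010 is April 21, 2012.
From September 27, 2010 through February 3, 2011 inclusive is 130 days; tolling adds 130 days: April 21, 2012 + 130 days = August 29, 2012.
August 29, 2012 is a listed holiday. The next qualifying day is August 30, 2012.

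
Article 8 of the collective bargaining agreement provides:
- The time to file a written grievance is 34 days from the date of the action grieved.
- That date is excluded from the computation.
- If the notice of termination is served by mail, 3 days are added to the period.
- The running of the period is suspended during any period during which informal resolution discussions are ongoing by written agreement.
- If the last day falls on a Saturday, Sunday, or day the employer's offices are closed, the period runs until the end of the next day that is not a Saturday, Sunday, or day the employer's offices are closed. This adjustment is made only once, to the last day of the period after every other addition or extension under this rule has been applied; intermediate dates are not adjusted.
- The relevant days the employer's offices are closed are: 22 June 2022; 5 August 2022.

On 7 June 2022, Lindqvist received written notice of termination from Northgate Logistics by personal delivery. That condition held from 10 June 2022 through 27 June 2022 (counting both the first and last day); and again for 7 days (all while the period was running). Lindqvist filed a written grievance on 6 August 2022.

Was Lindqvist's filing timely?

Yes

34 days after 7 June 2022 is July 11, 2022.
Service was not by mail, so no mail extension applies.
From June 10, 2022 through June 27, 2022 inclusive is 18 days; tolling adds 18 days: July 11, 2022 + 18 days = July 29, 2022.
Tolling adds 7 days: July 29, 2022 + 7 days = August 5, 2022.
August 5, 2022 is a listed holiday; August 6, 2022 is Saturday; August 7, 2022 is Sunday. The next qualifying day is August 8, 2022.
The deadline is August 8, 2022; the filing on August 6, 2022 is on or before that date.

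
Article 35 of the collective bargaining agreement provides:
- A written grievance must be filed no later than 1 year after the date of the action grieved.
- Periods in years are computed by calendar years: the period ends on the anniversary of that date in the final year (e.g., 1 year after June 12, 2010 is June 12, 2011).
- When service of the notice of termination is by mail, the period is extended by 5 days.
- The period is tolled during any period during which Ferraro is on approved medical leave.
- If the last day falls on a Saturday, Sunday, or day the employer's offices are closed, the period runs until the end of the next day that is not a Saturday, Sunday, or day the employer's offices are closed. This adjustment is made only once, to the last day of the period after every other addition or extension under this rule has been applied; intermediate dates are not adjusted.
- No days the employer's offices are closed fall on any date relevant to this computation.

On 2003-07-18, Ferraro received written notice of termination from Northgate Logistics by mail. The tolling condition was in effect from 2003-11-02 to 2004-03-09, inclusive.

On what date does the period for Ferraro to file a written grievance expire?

1 year after 2003-07-18 is July 18, 2004.
Service was by mail, adding 5 days: July 18, 2004 + 5 days = July 23, 2004.
From November 2, 2003 through March 9, 2004 inclusive is 129 days; tolling adds 129 days: July 23, 2004 + 129 days = November 29, 2004.
November 29, 2004 is a Monday and not a day the employer's offices are closed, so no extension applies.

November 29, 2004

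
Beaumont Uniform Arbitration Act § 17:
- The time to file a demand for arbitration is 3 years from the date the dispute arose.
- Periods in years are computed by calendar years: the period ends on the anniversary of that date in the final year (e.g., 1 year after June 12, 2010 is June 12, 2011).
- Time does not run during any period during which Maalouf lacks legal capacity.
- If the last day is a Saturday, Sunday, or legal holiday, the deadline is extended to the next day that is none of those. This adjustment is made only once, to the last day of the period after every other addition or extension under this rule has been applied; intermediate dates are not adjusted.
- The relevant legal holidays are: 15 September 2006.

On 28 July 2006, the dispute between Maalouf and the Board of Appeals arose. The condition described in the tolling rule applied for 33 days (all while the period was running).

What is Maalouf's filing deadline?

August 31, 2009

3 years after 28 July 2006 is July 28, 2009.
Tolling adds 33 days: July 28, 2009 + 33 days = August 30, 2009.
August 30, 2009 is Sunday. The next qualifying day is August 31, 2009.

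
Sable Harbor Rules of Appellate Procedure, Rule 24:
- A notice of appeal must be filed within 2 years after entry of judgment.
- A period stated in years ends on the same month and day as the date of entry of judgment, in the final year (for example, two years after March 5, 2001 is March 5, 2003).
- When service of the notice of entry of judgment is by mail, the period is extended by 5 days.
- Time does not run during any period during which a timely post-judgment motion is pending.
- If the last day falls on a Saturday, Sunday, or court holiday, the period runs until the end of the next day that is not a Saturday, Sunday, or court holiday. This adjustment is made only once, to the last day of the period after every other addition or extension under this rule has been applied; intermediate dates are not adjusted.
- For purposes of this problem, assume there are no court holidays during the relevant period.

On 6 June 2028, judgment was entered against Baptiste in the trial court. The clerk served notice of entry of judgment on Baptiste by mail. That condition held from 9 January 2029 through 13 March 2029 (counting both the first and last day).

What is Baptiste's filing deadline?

2 years after 6 June 2028 is June 6, 2030.
Service was by mail, adding 5 days: June 6, 2030 + 5 days = June 11, 2030.
From January 9, 2029 through March 13, 2029 inclusive is 64 days; tolling adds 64 days: June 11, 2030 + 64 days = August 14, 2030.
August 14, 2030 is a Wednesday and not a court holiday, so no extension applies.

August 14, 2030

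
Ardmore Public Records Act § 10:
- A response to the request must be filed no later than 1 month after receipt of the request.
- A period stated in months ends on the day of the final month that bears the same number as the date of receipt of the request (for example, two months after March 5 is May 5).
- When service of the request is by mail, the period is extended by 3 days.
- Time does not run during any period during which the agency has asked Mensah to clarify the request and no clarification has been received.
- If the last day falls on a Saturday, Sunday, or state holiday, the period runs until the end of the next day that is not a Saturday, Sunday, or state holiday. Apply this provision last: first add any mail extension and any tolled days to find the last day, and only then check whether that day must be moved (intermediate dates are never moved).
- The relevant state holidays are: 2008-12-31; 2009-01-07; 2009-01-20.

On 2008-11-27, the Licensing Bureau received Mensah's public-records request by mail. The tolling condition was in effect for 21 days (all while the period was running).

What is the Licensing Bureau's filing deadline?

January 21, 2009

1 month after 2008-11-27 is December 27, 2008.
Service was by mail, adding 3 days: December 27, 2008 + 3 days = December 30, 2008.
Tolling adds 21 days: December 30, 2008 + 21 days = January 20, 2009.
January 20, 2009 is a listed holiday. The next qualifying day is January 21, 2009.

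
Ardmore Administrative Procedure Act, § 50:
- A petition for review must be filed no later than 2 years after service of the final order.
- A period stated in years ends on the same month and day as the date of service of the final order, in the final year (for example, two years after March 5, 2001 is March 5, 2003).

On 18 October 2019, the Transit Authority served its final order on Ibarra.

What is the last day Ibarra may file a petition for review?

October 18, 2021

2 years after 18 October 2019 is October 18, 2021.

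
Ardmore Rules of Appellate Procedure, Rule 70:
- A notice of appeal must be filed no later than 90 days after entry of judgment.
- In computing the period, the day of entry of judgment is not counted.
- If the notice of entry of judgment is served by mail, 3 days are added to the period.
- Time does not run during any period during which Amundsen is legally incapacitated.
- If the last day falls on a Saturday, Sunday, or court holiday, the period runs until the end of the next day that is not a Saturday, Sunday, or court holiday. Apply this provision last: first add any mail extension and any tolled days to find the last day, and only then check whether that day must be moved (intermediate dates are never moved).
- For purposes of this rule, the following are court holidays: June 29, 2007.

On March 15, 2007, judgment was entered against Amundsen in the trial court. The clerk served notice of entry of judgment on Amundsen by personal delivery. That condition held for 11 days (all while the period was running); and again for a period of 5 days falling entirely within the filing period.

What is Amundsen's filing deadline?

90 days after March 15, 2007 is June 13, 2007.
Service was not by mail, so no mail extension applies.
Tolling adds 11 days: June 13, 2007 + 11 days = June 24, 2007.
Tolling adds 5 days: June 24, 2007 + 5 days = June 29, 2007.
June 29, 2007 is a listed holiday; June 30, 2007 is Saturday; July 1, 2007 is Sunday. The next qualifying day is July 2, 2007.

July 2, 2007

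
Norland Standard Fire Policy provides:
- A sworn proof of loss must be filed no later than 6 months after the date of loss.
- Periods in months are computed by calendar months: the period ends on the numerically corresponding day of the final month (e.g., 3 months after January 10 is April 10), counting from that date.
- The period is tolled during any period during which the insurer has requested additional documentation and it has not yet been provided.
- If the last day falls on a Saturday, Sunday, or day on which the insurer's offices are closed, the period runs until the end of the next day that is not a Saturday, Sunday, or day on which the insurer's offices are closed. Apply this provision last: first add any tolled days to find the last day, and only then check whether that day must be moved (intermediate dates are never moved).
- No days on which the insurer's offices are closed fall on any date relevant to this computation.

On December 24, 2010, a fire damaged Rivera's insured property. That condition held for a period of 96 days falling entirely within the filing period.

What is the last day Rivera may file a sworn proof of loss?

6 months after December 24, 2010 is June 24, 2011.
Tolling adds 96 days: June 24, 2011 + 96 days = September 28, 2011.
September 28, 2011 is a Wednesday and not a day on which the insurer's offices are closed, so no extension applies.

September 28, 2011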